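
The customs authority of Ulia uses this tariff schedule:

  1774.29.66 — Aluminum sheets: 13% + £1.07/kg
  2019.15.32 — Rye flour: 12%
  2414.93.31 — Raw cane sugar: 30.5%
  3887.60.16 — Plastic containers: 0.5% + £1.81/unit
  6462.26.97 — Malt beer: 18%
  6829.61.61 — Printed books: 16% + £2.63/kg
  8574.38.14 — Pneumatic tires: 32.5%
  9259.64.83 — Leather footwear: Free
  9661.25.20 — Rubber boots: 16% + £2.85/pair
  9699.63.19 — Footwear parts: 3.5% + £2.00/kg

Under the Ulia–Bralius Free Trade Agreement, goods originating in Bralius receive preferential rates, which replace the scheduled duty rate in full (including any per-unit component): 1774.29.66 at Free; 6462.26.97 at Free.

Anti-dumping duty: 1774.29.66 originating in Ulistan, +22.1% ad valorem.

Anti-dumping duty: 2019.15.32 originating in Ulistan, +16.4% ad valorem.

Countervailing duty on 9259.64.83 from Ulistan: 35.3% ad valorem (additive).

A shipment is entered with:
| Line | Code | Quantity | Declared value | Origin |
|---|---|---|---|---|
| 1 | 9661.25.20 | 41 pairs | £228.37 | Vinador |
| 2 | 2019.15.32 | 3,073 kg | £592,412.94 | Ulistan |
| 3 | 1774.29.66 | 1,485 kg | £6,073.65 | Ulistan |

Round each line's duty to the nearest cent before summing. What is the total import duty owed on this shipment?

Line 1 (9661.25.20, Vinador, 41 pairs, £228.37):
Base rate for 9661.25.20 is 16% + £2.85/pair.
Duty = £228.37 × 16% + 41 × £2.85 = £153.39.
Line 2 (2019.15.32, Ulistan, 3,073 kg, £592,412.94):
Base rate for 2019.15.32 is 12%.
Additional duty on 2019.15.32 from Ulistan: +16.4%. Applied ad valorem rate: 12% + 16.4% = 28.4%.
Duty = £592,412.94 × 28.4% = £168,245.27.
Line 3 (1774.29.66, Ulistan, 1,485 kg, £6,073.65):
Base rate for 1774.29.66 is 13% + £1.07/kg.
1774.29.66 has an FTA preferential rate, but origin Ulistan is not Bralius; base rate stands.
Additional duty on 1774.29.66 from Ulistan: +22.1%. Applied ad valorem rate: 13% + 22.1% = 35.1%.
Duty = £6,073.65 × 35.1% + 1,485 × £1.07 = £3,720.80.
Total = £153.39 + £168,245.27 + £3,720.80 = £172,119.46.

£172,119.46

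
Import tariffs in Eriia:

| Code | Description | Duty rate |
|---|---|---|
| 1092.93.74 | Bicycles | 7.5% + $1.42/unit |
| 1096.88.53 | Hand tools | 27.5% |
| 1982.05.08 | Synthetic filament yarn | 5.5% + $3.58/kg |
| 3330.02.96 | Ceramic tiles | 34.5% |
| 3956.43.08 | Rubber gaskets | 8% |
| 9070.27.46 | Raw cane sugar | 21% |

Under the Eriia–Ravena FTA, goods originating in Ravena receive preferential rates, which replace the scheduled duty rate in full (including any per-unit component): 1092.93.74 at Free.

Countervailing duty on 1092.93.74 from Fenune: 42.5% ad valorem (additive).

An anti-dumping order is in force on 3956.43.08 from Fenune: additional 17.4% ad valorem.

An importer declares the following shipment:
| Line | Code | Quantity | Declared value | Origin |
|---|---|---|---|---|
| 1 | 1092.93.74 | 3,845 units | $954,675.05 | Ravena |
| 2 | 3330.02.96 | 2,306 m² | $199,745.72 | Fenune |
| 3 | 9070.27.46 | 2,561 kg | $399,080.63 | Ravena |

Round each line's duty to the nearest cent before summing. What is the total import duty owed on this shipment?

$152,719.20

Line 1 (1092.93.74, Ravena, 3,845 units, $954,675.05):
Base rate for 1092.93.74 is 7.5% + $1.42/unit.
Origin Ravena qualifies under the Eriia–Ravena agreement and 1092.93.74 is covered: preferential rate Free applies instead.
The additional-duty order on 1092.93.74 targets Fenune, not Ravena; it does not apply.
Duty = $954,675.05 × 0% = $0.00.
Line 2 (3330.02.96, Fenune, 2,306 m², $199,745.72):
Base rate for 3330.02.96 is 34.5%.
Duty = $199,745.72 × 34.5% = $68,912.27.
Line 3 (9070.27.46, Ravena, 2,561 kg, $399,080.63):
Base rate for 9070.27.46 is 21%.
Origin Ravena is the FTA partner but 9070.27.46 is not on the preference list; base rate stands.
Duty = $399,080.63 × 21% = $83,806.93.
Total = $0.00 + $68,912.27 + $83,806.93 = $152,719.20.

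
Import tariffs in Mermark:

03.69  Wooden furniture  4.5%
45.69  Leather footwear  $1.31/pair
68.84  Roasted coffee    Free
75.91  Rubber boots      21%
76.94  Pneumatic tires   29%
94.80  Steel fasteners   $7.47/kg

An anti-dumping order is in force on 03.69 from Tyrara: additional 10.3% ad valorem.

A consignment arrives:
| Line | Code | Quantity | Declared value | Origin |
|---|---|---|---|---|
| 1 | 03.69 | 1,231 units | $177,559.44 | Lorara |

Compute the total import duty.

Line 1 (03.69, Lorara, 1,231 units, $177,559.44):
Base rate for 03.69 is 4.5%.
The additional-duty order on 03.69 targets Tyrara, not Lorara; it does not apply.
Duty = $177,559.44 × 4.5% = $7,990.17.

$7,990.17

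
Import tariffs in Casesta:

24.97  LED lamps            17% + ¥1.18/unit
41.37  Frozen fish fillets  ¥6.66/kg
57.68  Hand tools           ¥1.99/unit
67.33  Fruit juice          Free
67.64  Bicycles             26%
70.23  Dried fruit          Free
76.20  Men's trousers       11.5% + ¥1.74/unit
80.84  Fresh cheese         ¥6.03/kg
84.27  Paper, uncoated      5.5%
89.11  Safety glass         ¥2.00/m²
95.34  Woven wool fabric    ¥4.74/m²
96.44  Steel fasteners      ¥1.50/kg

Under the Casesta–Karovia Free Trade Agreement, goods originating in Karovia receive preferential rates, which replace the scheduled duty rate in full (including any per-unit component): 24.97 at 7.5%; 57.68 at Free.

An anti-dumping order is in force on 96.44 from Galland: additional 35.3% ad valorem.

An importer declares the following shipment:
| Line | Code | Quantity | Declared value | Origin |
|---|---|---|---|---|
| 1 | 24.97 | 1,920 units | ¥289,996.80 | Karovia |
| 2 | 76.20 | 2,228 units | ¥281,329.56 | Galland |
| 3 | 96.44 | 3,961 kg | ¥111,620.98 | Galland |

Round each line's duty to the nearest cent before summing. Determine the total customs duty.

¥103,323.09

Line 1 (24.97, Karovia, 1,920 units, ¥289,996.80):
Base rate for 24.97 is 17% + ¥1.18/unit.
Origin Karovia qualifies under the Casesta–Karovia agreement and 24.97 is covered: preferential rate 7.5% applies instead.
Duty = ¥289,996.80 × 7.5% = ¥21,749.76.
Line 2 (76.20, Galland, 2,228 units, ¥281,329.56):
Base rate for 76.20 is 11.5% + ¥1.74/unit.
Duty = ¥281,329.56 × 11.5% + 2,228 × ¥1.74 = ¥36,229.62.
Line 3 (96.44, Galland, 3,961 kg, ¥111,620.98):
Base rate for 96.44 is ¥1.50/kg.
Additional duty on 96.44 from Galland: +35.3% ad valorem. Applied ad valorem rate = 35.3%.
Duty = ¥111,620.98 × 35.3% + 3,961 × ¥1.50 = ¥45,343.71.
Total = ¥21,749.76 + ¥36,229.62 + ¥45,343.71 = ¥103,323.09.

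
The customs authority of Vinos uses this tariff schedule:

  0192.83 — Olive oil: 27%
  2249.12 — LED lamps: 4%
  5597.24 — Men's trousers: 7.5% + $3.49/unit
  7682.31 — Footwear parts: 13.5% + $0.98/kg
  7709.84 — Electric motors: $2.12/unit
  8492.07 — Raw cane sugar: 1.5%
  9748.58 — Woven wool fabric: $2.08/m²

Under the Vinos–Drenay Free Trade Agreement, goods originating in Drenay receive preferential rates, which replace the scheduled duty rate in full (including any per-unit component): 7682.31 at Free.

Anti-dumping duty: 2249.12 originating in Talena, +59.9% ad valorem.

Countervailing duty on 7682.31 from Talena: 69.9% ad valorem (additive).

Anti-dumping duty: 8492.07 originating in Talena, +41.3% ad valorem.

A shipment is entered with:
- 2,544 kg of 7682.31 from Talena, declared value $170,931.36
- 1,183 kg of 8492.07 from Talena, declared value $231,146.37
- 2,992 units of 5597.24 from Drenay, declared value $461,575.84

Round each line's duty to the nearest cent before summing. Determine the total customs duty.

$289,040.79

Line 1 (7682.31, Talena, 2,544 kg, $170,931.36):
Base rate for 7682.31 is 13.5% + $0.98/kg.
7682.31 has an FTA preferential rate, but origin Talena is not Drenay; base rate stands.
Additional duty on 7682.31 from Talena: +69.9%. Applied ad valorem rate: 13.5% + 69.9% = 83.4%.
Duty = $170,931.36 × 83.4% + 2,544 × $0.98 = $145,049.87.
Line 2 (8492.07, Talena, 1,183 kg, $231,146.37):
Base rate for 8492.07 is 1.5%.
Additional duty on 8492.07 from Talena: +41.3%. Applied ad valorem rate: 1.5% + 41.3% = 42.8%.
Duty = $231,146.37 × 42.8% = $98,930.65.
Line 3 (5597.24, Drenay, 2,992 units, $461,575.84):
Base rate for 5597.24 is 7.5% + $3.49/unit.
Origin Drenay is the FTA partner but 5597.24 is not on the preference list; base rate stands.
Duty = $461,575.84 × 7.5% + 2,992 × $3.49 = $45,060.27.
Total = $145,049.87 + $98,930.65 + $45,060.27 = $289,040.79.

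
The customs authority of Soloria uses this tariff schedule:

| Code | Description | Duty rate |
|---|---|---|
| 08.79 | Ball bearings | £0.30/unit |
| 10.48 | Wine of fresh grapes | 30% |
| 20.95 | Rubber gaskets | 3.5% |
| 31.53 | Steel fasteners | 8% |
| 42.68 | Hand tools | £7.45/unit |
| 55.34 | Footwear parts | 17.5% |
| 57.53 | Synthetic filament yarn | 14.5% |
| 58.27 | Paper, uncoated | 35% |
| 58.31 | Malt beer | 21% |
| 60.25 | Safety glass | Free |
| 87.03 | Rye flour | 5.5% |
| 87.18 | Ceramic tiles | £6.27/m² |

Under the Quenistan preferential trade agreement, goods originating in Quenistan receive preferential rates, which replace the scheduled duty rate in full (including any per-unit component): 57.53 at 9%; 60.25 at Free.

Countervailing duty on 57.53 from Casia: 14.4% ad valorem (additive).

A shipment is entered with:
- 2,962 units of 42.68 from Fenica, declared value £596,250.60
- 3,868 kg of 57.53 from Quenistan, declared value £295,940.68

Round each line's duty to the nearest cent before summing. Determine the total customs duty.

Line 1 (42.68, Fenica, 2,962 units, £596,250.60):
Base rate for 42.68 is £7.45/unit.
Duty = 2,962 × £7.45 = £22,066.90.
Line 2 (57.53, Quenistan, 3,868 kg, £295,940.68):
Base rate for 57.53 is 14.5%.
Origin Quenistan qualifies under the Soloria–Quenistan agreement and 57.53 is covered: preferential rate 9% applies instead.
The additional-duty order on 57.53 targets Casia, not Quenistan; it does not apply.
Duty = £295,940.68 × 9% = £26,634.66.
Total = £22,066.90 + £26,634.66 = £48,701.56.

£48,701.56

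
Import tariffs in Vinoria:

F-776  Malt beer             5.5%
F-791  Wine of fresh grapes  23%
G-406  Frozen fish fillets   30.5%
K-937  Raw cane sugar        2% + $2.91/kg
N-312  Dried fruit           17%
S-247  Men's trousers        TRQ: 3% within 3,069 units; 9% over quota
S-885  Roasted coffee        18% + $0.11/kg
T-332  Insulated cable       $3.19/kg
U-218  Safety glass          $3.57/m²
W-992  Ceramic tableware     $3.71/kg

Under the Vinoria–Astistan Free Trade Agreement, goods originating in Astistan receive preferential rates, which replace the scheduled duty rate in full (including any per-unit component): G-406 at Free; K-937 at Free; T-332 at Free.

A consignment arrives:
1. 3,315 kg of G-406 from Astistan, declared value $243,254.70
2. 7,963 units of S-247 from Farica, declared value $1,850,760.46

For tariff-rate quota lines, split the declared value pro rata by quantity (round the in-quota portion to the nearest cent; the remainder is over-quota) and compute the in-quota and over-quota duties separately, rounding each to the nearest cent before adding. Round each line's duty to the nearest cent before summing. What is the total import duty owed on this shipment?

Line 1 (G-406, Astistan, 3,315 kg, $243,254.70):
Base rate for G-406 is 30.5%.
Origin Astistan qualifies under the Vinoria–Astistan agreement and G-406 is covered: preferential rate Free applies instead.
Duty = $243,254.70 × 0% = $0.00.
Line 2 (S-247, Farica, 7,963 units, $1,850,760.46):
Code S-247 is under a tariff-rate quota (threshold 3,069 units). In-quota: 3,069 units at 3%; over-quota: 4,894 units at 9%.
Pro-rata value split: in-quota = $1,850,760.46 × 3,069/7,963 = $713,296.98; over-quota = $1,850,760.46 − $713,296.98 = $1,137,463.48.
In-quota duty = $713,296.98 × 3% = $21,398.91. Over-quota duty = $1,137,463.48 × 9% = $102,371.71.
Line duty = $21,398.91 + $102,371.71 = $123,770.62.
Total = $0.00 + $123,770.62 = $123,770.62.

$123,770.62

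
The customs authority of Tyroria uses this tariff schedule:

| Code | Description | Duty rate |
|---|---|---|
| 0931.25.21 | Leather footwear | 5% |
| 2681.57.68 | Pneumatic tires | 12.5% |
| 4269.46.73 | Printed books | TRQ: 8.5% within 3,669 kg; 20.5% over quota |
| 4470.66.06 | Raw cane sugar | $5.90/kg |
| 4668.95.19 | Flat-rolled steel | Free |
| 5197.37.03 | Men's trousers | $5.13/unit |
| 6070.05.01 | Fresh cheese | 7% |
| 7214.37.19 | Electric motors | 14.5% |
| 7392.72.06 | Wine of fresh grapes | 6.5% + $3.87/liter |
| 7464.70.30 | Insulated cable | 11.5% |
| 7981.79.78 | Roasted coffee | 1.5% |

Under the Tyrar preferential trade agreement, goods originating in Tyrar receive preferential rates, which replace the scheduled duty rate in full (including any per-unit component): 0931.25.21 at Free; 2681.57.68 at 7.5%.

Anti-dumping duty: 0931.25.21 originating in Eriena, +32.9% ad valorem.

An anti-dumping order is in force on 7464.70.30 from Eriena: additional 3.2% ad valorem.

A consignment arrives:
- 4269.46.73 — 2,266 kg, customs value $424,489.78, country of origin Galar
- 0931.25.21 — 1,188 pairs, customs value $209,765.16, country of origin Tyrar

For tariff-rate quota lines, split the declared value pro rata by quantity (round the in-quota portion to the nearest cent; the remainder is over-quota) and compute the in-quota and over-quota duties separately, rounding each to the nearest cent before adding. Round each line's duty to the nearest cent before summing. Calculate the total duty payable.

Line 1 (4269.46.73, Galar, 2,266 kg, $424,489.78):
Code 4269.46.73 is under a tariff-rate quota (threshold 3,669 kg). Quantity 2,266 kg is within the quota, so the in-quota rate 8.5% applies to the full value.
Duty = $424,489.78 × 8.5% = $36,081.63.
Line 2 (0931.25.21, Tyrar, 1,188 pairs, $209,765.16):
Base rate for 0931.25.21 is 5%.
Origin Tyrar qualifies under the Tyroria–Tyrar agreement and 0931.25.21 is covered: preferential rate Free applies instead.
The additional-duty order on 0931.25.21 targets Eriena, not Tyrar; it does not apply.
Duty = $209,765.16 × 0% = $0.00.
Total = $36,081.63 + $0.00 = $36,081.63.

$36,081.63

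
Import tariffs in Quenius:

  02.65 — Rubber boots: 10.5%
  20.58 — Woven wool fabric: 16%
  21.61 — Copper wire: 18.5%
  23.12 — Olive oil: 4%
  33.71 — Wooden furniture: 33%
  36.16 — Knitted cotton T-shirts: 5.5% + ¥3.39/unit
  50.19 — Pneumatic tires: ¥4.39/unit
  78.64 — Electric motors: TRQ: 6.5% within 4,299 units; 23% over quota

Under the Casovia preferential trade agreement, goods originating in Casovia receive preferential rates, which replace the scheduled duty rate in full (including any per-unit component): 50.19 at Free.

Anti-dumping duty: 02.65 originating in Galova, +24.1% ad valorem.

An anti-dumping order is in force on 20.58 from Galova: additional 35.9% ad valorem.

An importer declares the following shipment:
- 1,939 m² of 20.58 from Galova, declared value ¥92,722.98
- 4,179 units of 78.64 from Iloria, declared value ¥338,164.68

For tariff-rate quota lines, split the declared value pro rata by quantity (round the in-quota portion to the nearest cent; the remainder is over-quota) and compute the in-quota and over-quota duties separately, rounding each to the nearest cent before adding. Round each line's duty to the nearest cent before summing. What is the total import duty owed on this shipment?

Line 1 (20.58, Galova, 1,939 m², ¥92,722.98):
Base rate for 20.58 is 16%.
Additional duty on 20.58 from Galova: +35.9%. Applied ad valorem rate: 16% + 35.9% = 51.9%.
Duty = ¥92,722.98 × 51.9% = ¥48,123.23.
Line 2 (78.64, Iloria, 4,179 units, ¥338,164.68):
Code 78.64 is under a tariff-rate quota (threshold 4,299 units). Quantity 4,179 units is within the quota, so the in-quota rate 6.5% applies to the full value.
Duty = ¥338,164.68 × 6.5% = ¥21,980.70.
Total = ¥48,123.23 + ¥21,980.70 = ¥70,103.93.

¥70,103.93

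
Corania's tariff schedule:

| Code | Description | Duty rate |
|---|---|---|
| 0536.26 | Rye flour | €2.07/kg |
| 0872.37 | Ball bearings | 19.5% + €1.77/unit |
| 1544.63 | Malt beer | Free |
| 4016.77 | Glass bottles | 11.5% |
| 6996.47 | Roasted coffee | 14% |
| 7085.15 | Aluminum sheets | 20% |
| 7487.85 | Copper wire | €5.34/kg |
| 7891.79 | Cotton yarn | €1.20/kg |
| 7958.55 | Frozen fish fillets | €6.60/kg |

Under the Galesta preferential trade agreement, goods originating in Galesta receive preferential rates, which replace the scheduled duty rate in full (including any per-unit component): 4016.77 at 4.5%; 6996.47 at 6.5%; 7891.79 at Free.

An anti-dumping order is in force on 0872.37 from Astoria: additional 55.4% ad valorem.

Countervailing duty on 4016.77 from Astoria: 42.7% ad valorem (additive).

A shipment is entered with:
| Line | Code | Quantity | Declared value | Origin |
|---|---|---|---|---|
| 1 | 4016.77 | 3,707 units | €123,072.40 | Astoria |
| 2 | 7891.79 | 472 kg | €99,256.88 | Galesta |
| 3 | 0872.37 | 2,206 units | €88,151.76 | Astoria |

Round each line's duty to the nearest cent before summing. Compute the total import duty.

€136,635.53

Line 1 (4016.77, Astoria, 3,707 units, €123,072.40):
Base rate for 4016.77 is 11.5%.
4016.77 has an FTA preferential rate, but origin Astoria is not Galesta; base rate stands.
Additional duty on 4016.77 from Astoria: +42.7%. Applied ad valorem rate: 11.5% + 42.7% = 54.2%.
Duty = €123,072.40 × 54.2% = €66,705.24.
Line 2 (7891.79, Galesta, 472 kg, €99,256.88):
Base rate for 7891.79 is €1.20/kg.
Origin Galesta qualifies under the Corania–Galesta agreement and 7891.79 is covered: preferential rate Free applies instead.
Duty = €99,256.88 × 0% = €0.00.
Line 3 (0872.37, Astoria, 2,206 units, €88,151.76):
Base rate for 0872.37 is 19.5% + €1.77/unit.
Additional duty on 0872.37 from Astoria: +55.4%. Applied ad valorem rate: 19.5% + 55.4% = 74.9%.
Duty = €88,151.76 × 74.9% + 2,206 × €1.77 = €69,930.29.
Total = €66,705.24 + €0.00 + €69,930.29 = €136,635.53.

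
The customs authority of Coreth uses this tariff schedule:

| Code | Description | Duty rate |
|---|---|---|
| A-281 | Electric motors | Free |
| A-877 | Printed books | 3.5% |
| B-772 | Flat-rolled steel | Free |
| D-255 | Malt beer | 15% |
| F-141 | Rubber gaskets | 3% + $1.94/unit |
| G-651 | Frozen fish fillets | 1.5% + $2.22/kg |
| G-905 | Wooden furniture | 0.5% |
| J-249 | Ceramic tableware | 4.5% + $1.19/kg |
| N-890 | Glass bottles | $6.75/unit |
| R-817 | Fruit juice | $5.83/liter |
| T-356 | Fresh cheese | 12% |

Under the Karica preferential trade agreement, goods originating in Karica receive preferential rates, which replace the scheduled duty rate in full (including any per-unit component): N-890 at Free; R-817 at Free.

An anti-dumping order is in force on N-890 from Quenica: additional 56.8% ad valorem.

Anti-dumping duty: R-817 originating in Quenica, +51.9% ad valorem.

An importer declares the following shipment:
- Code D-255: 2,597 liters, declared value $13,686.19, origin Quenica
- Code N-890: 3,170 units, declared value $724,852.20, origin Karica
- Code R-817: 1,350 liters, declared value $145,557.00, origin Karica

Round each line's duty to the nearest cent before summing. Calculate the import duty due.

$2,052.93

Line 1 (D-255, Quenica, 2,597 liters, $13,686.19):
Base rate for D-255 is 15%.
Duty = $13,686.19 × 15% = $2,052.93.
Line 2 (N-890, Karica, 3,170 units, $724,852.20):
Base rate for N-890 is $6.75/unit.
Origin Karica qualifies under the Coreth–Karica agreement and N-890 is covered: preferential rate Free applies instead.
The additional-duty order on N-890 targets Quenica, not Karica; it does not apply.
Duty = $724,852.20 × 0% = $0.00.
Line 3 (R-817, Karica, 1,350 liters, $145,557.00):
Base rate for R-817 is $5.83/liter.
Origin Karica qualifies under the Coreth–Karica agreement and R-817 is covered: preferential rate Free applies instead.
The additional-duty order on R-817 targets Quenica, not Karica; it does not apply.
Duty = $145,557.00 × 0% = $0.00.
Total = $2,052.93 + $0.00 + $0.00 = $2,052.93.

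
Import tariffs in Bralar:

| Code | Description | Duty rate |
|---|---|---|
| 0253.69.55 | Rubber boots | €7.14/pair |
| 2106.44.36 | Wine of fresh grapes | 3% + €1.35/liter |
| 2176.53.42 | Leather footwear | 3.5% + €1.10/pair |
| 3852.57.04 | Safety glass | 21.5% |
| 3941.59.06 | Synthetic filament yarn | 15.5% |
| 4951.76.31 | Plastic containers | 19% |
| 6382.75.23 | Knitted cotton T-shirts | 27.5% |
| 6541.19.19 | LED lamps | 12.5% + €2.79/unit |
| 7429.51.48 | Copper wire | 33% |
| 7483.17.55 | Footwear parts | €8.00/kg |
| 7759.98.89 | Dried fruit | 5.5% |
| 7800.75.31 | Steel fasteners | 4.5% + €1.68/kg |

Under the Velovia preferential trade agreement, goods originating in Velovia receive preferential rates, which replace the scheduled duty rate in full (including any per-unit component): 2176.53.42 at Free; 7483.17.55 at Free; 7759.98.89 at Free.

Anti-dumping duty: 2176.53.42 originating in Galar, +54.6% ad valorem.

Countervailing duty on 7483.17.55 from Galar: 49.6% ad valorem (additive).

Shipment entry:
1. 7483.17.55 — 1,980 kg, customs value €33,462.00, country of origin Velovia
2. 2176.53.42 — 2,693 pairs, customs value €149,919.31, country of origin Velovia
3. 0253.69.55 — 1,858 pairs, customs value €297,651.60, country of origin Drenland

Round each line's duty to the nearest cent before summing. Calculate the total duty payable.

Line 1 (7483.17.55, Velovia, 1,980 kg, €33,462.00):
Base rate for 7483.17.55 is €8.00/kg.
Origin Velovia qualifies under the Bralar–Velovia agreement and 7483.17.55 is covered: preferential rate Free applies instead.
The additional-duty order on 7483.17.55 targets Galar, not Velovia; it does not apply.
Duty = €33,462.00 × 0% = €0.00.
Line 2 (2176.53.42, Velovia, 2,693 pairs, €149,919.31):
Base rate for 2176.53.42 is 3.5% + €1.10/pair.
Origin Velovia qualifies under the Bralar–Velovia agreement and 2176.53.42 is covered: preferential rate Free applies instead.
The additional-duty order on 2176.53.42 targets Galar, not Velovia; it does not apply.
Duty = €149,919.31 × 0% = €0.00.
Line 3 (0253.69.55, Drenland, 1,858 pairs, €297,651.60):
Base rate for 0253.69.55 is €7.14/pair.
Duty = 1,858 × €7.14 = €13,266.12.
Total = €0.00 + €0.00 + €13,266.12 = €13,266.12.

€13,266.12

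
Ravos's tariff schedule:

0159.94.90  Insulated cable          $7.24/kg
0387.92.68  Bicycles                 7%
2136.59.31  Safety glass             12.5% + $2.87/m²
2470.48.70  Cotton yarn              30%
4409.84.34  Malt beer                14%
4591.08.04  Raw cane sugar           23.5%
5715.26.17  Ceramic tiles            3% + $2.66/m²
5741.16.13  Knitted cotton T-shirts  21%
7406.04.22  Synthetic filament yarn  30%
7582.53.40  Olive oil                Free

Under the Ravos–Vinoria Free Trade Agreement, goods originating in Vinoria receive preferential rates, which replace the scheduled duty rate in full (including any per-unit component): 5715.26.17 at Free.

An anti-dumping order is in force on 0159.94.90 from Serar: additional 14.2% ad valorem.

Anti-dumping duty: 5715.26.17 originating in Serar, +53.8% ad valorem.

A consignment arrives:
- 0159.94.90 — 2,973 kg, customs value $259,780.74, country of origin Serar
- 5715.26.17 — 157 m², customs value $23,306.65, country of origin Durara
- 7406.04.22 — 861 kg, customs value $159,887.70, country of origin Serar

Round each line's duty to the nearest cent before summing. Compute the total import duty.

Line 1 (0159.94.90, Serar, 2,973 kg, $259,780.74):
Base rate for 0159.94.90 is $7.24/kg.
Additional duty on 0159.94.90 from Serar: +14.2% ad valorem. Applied ad valorem rate = 14.2%.
Duty = $259,780.74 × 14.2% + 2,973 × $7.24 = $58,413.39.
Line 2 (5715.26.17, Durara, 157 m², $23,306.65):
Base rate for 5715.26.17 is 3% + $2.66/m².
5715.26.17 has an FTA preferential rate, but origin Durara is not Vinoria; base rate stands.
The additional-duty order on 5715.26.17 targets Serar, not Durara; it does not apply.
Duty = $23,306.65 × 3% + 157 × $2.66 = $1,116.82.
Line 3 (7406.04.22, Serar, 861 kg, $159,887.70):
Base rate for 7406.04.22 is 30%.
Duty = $159,887.70 × 30% = $47,966.31.
Total = $58,413.39 + $1,116.82 + $47,966.31 = $107,496.52.

$107,496.52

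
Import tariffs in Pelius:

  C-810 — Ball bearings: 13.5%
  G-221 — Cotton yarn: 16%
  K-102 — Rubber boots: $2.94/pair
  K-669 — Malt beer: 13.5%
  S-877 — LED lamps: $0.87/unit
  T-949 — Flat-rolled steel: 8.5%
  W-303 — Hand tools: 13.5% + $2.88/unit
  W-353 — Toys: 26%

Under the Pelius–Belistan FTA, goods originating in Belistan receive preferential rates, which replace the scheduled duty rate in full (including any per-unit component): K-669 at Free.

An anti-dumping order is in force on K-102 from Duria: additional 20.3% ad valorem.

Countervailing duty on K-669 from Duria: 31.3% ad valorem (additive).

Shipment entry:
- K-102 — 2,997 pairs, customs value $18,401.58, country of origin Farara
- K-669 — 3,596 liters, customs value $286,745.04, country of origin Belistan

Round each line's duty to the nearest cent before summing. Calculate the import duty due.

$8,811.18

Line 1 (K-102, Farara, 2,997 pairs, $18,401.58):
Base rate for K-102 is $2.94/pair.
The additional-duty order on K-102 targets Duria, not Farara; it does not apply.
Duty = 2,997 × $2.94 = $8,811.18.
Line 2 (K-669, Belistan, 3,596 liters, $286,745.04):
Base rate for K-669 is 13.5%.
Origin Belistan qualifies under the Pelius–Belistan agreement and K-669 is covered: preferential rate Free applies instead.
The additional-duty order on K-669 targets Duria, not Belistan; it does not apply.
Duty = $286,745.04 × 0% = $0.00.
Total = $8,811.18 + $0.00 = $8,811.18.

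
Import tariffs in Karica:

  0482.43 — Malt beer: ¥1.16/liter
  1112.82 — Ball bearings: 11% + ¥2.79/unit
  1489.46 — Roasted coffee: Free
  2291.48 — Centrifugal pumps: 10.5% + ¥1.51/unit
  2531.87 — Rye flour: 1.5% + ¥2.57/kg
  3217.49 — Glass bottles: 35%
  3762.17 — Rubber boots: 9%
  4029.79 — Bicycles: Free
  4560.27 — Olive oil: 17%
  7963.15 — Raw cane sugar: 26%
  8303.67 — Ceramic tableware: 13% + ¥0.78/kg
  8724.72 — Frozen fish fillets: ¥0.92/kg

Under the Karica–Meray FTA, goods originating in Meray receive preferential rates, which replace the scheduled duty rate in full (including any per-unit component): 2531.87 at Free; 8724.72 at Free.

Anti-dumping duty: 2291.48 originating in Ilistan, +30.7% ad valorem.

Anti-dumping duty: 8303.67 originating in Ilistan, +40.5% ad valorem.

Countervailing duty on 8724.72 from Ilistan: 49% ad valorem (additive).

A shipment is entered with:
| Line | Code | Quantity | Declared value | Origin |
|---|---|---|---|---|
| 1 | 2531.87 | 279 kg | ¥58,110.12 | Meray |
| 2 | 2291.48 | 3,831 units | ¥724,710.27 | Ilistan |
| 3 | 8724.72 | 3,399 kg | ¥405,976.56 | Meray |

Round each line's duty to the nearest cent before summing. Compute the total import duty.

Line 1 (2531.87, Meray, 279 kg, ¥58,110.12):
Base rate for 2531.87 is 1.5% + ¥2.57/kg.
Origin Meray qualifies under the Karica–Meray agreement and 2531.87 is covered: preferential rate Free applies instead.
Duty = ¥58,110.12 × 0% = ¥0.00.
Line 2 (2291.48, Ilistan, 3,831 units, ¥724,710.27):
Base rate for 2291.48 is 10.5% + ¥1.51/unit.
Additional duty on 2291.48 from Ilistan: +30.7%. Applied ad valorem rate: 10.5% + 30.7% = 41.2%.
Duty = ¥724,710.27 × 41.2% + 3,831 × ¥1.51 = ¥304,365.44.
Line 3 (8724.72, Meray, 3,399 kg, ¥405,976.56):
Base rate for 8724.72 is ¥0.92/kg.
Origin Meray qualifies under the Karica–Meray agreement and 8724.72 is covered: preferential rate Free applies instead.
The additional-duty order on 8724.72 targets Ilistan, not Meray; it does not apply.
Duty = ¥405,976.56 × 0% = ¥0.00.
Total = ¥0.00 + ¥304,365.44 + ¥0.00 = ¥304,365.44.

¥304,365.44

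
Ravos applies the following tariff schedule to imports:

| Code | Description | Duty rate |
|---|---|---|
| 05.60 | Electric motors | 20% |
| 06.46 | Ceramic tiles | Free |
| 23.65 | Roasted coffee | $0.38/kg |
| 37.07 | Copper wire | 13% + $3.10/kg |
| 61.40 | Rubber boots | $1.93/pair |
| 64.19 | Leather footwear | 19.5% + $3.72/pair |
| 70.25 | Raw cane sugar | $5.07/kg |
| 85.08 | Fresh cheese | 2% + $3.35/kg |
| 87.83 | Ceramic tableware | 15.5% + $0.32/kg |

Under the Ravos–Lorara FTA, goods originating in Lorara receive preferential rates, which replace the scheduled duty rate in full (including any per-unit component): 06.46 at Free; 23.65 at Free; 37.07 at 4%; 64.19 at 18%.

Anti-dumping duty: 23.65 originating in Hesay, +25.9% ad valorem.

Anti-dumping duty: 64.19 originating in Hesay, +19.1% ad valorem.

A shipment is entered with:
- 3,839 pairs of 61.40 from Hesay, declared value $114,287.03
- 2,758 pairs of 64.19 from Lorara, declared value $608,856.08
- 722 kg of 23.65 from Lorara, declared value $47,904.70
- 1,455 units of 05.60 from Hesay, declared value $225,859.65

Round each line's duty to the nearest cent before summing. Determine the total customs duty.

Line 1 (61.40, Hesay, 3,839 pairs, $114,287.03):
Base rate for 61.40 is $1.93/pair.
Duty = 3,839 × $1.93 = $7,409.27.
Line 2 (64.19, Lorara, 2,758 pairs, $608,856.08):
Base rate for 64.19 is 19.5% + $3.72/pair.
Origin Lorara qualifies under the Ravos–Lorara agreement and 64.19 is covered: preferential rate 18% applies instead.
The additional-duty order on 64.19 targets Hesay, not Lorara; it does not apply.
Duty = $608,856.08 × 18% = $109,594.09.
Line 3 (23.65, Lorara, 722 kg, $47,904.70):
Base rate for 23.65 is $0.38/kg.
Origin Lorara qualifies under the Ravos–Lorara agreement and 23.65 is covered: preferential rate Free applies instead.
The additional-duty order on 23.65 targets Hesay, not Lorara; it does not apply.
Duty = $47,904.70 × 0% = $0.00.
Line 4 (05.60, Hesay, 1,455 units, $225,859.65):
Base rate for 05.60 is 20%.
Duty = $225,859.65 × 20% = $45,171.93.
Total = $7,409.27 + $109,594.09 + $0.00 + $45,171.93 = $162,175.29.

$162,175.29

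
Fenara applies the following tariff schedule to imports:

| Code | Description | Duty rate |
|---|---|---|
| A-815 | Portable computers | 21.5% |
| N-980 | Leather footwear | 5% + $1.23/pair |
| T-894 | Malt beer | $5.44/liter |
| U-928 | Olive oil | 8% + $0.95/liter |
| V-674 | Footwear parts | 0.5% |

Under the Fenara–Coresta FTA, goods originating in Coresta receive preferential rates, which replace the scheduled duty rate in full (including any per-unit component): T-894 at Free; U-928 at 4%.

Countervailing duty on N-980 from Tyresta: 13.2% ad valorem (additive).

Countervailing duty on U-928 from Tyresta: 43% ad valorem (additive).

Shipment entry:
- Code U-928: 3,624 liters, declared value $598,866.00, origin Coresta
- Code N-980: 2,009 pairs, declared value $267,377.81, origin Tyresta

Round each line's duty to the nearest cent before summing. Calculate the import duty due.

Line 1 (U-928, Coresta, 3,624 liters, $598,866.00):
Base rate for U-928 is 8% + $0.95/liter.
Origin Coresta qualifies under the Fenara–Coresta agreement and U-928 is covered: preferential rate 4% applies instead.
The additional-duty order on U-928 targets Tyresta, not Coresta; it does not apply.
Duty = $598,866.00 × 4% = $23,954.64.
Line 2 (N-980, Tyresta, 2,009 pairs, $267,377.81):
Base rate for N-980 is 5% + $1.23/pair.
Additional duty on N-980 from Tyresta: +13.2%. Applied ad valorem rate: 5% + 13.2% = 18.2%.
Duty = $267,377.81 × 18.2% + 2,009 × $1.23 = $51,133.83.
Total = $23,954.64 + $51,133.83 = $75,088.47.

$75,088.47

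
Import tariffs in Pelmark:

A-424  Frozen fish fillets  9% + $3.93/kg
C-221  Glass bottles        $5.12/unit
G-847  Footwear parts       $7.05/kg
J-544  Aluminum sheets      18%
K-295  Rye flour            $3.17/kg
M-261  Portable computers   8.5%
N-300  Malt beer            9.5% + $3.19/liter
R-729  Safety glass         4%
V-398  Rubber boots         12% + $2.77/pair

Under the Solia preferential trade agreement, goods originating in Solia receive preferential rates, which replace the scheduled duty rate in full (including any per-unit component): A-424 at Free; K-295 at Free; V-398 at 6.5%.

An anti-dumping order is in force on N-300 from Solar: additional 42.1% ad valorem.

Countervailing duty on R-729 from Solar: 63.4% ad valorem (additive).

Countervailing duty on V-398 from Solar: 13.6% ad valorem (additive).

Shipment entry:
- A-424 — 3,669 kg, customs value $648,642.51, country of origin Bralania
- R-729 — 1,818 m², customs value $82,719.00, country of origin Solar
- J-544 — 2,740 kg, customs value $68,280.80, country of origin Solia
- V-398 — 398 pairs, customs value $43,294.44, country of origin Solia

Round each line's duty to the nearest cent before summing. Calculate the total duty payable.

$143,654.29

Line 1 (A-424, Bralania, 3,669 kg, $648,642.51):
Base rate for A-424 is 9% + $3.93/kg.
A-424 has an FTA preferential rate, but origin Bralania is not Solia; base rate stands.
Duty = $648,642.51 × 9% + 3,669 × $3.93 = $72,797.00.
Line 2 (R-729, Solar, 1,818 m², $82,719.00):
Base rate for R-729 is 4%.
Additional duty on R-729 from Solar: +63.4%. Applied ad valorem rate: 4% + 63.4% = 67.4%.
Duty = $82,719.00 × 67.4% = $55,752.61.
Line 3 (J-544, Solia, 2,740 kg, $68,280.80):
Base rate for J-544 is 18%.
Origin Solia is the FTA partner but J-544 is not on the preference list; base rate stands.
Duty = $68,280.80 × 18% = $12,290.54.
Line 4 (V-398, Solia, 398 pairs, $43,294.44):
Base rate for V-398 is 12% + $2.77/pair.
Origin Solia qualifies under the Pelmark–Solia agreement and V-398 is covered: preferential rate 6.5% applies instead.
The additional-duty order on V-398 targets Solar, not Solia; it does not apply.
Duty = $43,294.44 × 6.5% = $2,814.14.
Total = $72,797.00 + $55,752.61 + $12,290.54 + $2,814.14 = $143,654.29.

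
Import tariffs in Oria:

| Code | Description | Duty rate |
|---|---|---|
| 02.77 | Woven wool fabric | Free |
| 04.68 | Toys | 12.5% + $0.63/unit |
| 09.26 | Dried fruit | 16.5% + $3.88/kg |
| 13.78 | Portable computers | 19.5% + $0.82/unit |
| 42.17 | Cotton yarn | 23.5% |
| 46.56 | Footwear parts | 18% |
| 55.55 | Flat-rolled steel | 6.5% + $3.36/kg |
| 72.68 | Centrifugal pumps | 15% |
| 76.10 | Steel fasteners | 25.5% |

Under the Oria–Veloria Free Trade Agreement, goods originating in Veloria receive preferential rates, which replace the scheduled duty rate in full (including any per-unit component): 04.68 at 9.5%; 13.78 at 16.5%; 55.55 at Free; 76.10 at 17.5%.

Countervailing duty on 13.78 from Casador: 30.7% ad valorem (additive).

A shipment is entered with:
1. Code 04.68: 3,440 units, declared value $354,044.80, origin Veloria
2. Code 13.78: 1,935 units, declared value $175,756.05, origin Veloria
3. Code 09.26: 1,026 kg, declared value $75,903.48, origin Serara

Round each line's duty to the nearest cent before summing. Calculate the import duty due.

Line 1 (04.68, Veloria, 3,440 units, $354,044.80):
Base rate for 04.68 is 12.5% + $0.63/unit.
Origin Veloria qualifies under the Oria–Veloria agreement and 04.68 is covered: preferential rate 9.5% applies instead.
Duty = $354,044.80 × 9.5% = $33,634.26.
Line 2 (13.78, Veloria, 1,935 units, $175,756.05):
Base rate for 13.78 is 19.5% + $0.82/unit.
Origin Veloria qualifies under the Oria–Veloria agreement and 13.78 is covered: preferential rate 16.5% applies instead.
The additional-duty order on 13.78 targets Casador, not Veloria; it does not apply.
Duty = $175,756.05 × 16.5% = $28,999.75.
Line 3 (09.26, Serara, 1,026 kg, $75,903.48):
Base rate for 09.26 is 16.5% + $3.88/kg.
Duty = $75,903.48 × 16.5% + 1,026 × $3.88 = $16,504.95.
Total = $33,634.26 + $28,999.75 + $16,504.95 = $79,138.96.

$79,138.96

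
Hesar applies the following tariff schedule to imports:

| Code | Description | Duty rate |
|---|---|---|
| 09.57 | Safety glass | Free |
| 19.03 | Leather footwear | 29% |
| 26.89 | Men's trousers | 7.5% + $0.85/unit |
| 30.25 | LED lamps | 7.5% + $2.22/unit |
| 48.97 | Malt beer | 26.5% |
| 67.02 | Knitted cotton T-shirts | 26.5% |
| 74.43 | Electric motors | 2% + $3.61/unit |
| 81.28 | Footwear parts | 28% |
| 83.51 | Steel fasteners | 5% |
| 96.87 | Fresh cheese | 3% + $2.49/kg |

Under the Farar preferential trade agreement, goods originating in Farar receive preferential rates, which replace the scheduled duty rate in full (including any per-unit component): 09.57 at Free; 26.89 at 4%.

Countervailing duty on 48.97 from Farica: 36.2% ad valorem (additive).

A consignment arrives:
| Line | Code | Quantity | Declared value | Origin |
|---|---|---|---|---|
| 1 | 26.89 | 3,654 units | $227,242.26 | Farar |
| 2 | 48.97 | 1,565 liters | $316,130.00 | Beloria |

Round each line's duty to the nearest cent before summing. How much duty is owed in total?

Line 1 (26.89, Farar, 3,654 units, $227,242.26):
Base rate for 26.89 is 7.5% + $0.85/unit.
Origin Farar qualifies under the Hesar–Farar agreement and 26.89 is covered: preferential rate 4% applies instead.
Duty = $227,242.26 × 4% = $9,089.69.
Line 2 (48.97, Beloria, 1,565 liters, $316,130.00):
Base rate for 48.97 is 26.5%.
The additional-duty order on 48.97 targets Farica, not Beloria; it does not apply.
Duty = $316,130.00 × 26.5% = $83,774.45.
Total = $9,089.69 + $83,774.45 = $92,864.14.

$92,864.14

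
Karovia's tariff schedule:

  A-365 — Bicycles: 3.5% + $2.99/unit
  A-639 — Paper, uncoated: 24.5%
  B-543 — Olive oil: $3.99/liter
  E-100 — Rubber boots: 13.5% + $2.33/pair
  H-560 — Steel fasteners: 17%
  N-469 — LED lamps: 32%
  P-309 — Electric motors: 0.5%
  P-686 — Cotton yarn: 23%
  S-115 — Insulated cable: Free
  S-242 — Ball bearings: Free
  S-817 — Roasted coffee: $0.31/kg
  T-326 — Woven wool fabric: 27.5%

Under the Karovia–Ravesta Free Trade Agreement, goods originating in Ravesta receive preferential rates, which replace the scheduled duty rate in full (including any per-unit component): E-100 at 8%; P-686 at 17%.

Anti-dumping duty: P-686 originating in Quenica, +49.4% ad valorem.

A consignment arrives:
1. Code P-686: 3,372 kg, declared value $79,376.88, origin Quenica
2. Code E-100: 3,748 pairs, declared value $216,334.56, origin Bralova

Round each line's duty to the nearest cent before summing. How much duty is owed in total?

$95,406.87

Line 1 (P-686, Quenica, 3,372 kg, $79,376.88):
Base rate for P-686 is 23%.
P-686 has an FTA preferential rate, but origin Quenica is not Ravesta; base rate stands.
Additional duty on P-686 from Quenica: +49.4%. Applied ad valorem rate: 23% + 49.4% = 72.4%.
Duty = $79,376.88 × 72.4% = $57,468.86.
Line 2 (E-100, Bralova, 3,748 pairs, $216,334.56):
Base rate for E-100 is 13.5% + $2.33/pair.
E-100 has an FTA preferential rate, but origin Bralova is not Ravesta; base rate stands.
Duty = $216,334.56 × 13.5% + 3,748 × $2.33 = $37,938.01.
Total = $57,468.86 + $37,938.01 = $95,406.87.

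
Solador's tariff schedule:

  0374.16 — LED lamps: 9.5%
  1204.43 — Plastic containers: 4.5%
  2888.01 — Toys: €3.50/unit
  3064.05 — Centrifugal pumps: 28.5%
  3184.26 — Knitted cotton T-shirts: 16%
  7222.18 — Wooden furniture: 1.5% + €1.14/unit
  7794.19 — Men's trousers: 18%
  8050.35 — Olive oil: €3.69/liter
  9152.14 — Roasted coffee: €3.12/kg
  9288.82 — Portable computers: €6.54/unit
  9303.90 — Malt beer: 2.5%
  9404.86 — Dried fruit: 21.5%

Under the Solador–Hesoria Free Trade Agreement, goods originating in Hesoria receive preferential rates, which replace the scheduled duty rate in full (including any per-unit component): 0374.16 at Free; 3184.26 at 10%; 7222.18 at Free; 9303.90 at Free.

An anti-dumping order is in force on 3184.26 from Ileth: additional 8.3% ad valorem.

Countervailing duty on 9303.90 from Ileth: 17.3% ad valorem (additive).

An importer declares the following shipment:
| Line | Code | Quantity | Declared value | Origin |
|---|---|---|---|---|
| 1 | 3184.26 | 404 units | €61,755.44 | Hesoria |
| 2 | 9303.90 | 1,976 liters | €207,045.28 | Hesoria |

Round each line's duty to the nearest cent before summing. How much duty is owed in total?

€6,175.54

Line 1 (3184.26, Hesoria, 404 units, €61,755.44):
Base rate for 3184.26 is 16%.
Origin Hesoria qualifies under the Solador–Hesoria agreement and 3184.26 is covered: preferential rate 10% applies instead.
The additional-duty order on 3184.26 targets Ileth, not Hesoria; it does not apply.
Duty = €61,755.44 × 10% = €6,175.54.
Line 2 (9303.90, Hesoria, 1,976 liters, €207,045.28):
Base rate for 9303.90 is 2.5%.
Origin Hesoria qualifies under the Solador–Hesoria agreement and 9303.90 is covered: preferential rate Free applies instead.
The additional-duty order on 9303.90 targets Ileth, not Hesoria; it does not apply.
Duty = €207,045.28 × 0% = €0.00.
Total = €6,175.54 + €0.00 = €6,175.54.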